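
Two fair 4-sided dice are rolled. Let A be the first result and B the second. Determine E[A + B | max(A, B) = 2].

Outcomes with max(A, B) = 2: (1,2), (2,1), (2,2), each with probability 1/16.
E[A + B | max(A, B) = 2] = (3 + 3 + 4) / 3 = 10/3.

10/3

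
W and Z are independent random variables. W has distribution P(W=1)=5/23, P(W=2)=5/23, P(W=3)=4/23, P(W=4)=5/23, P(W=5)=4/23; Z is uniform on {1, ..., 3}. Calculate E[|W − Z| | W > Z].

P(W > Z) = 40/69.
Summing |W−Z|·P(x,y) over outcomes with W > Z gives 83/69.
E[|W − Z| | W > Z] = (83/69) / (40/69) = 83/40.

83/40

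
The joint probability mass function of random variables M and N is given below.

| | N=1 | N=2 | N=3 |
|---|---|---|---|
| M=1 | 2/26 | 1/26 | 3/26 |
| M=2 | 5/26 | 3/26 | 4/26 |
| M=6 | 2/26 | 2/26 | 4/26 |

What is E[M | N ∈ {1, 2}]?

P(N ∈ {1, 2}) = 15/26.
Σ M·P over the event = 1·(2/26) + 1·(1/26) + 2·(5/26) + 2·(3/26) + 6·(2/26) + 6·(2/26) = 43/26.
E[M | N ∈ {1, 2}] = (43/26) / (15/26) = 43/15.

43/15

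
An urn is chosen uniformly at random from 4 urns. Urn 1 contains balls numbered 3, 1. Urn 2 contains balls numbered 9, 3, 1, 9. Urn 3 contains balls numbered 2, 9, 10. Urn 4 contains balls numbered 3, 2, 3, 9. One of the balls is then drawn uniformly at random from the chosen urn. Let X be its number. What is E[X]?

75/16

E[X | urn 1] = (3+1)/2 = 2.
E[X | urn 2] = (9+3+1+9)/4 = 11/2.
E[X | urn 3] = (2+9+10)/3 = 7.
E[X | urn 4] = (3+2+3+9)/4 = 17/4.
By the law of total expectation,
E[X] = (1/4)·(2) + (1/4)·(11/2) + (1/4)·(7) + (1/4)·(17/4) = 75/16.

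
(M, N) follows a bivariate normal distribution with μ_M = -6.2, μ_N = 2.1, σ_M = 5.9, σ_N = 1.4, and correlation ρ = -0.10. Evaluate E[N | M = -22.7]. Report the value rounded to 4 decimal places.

2.4915

For a bivariate normal, E[N | M=x] = μ_N + ρ·(σ_N/σ_M)·(x − μ_M).
E[N | M=-22.7] = 2.1 + (-0.10)·(1.4/5.9)·(-22.7 − (-6.2)) = 2.1 + (-0.023729)·(-16.5) = 2.4915.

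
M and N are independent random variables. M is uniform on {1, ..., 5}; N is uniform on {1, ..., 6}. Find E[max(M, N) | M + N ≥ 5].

P(M + N ≥ 5) = 4/5.
Summing max(M,N)·P(x,y) over outcomes with M + N ≥ 5 gives 56/15.
E[max(M, N) | M + N ≥ 5] = (56/15) / (4/5) = 14/3.

14/3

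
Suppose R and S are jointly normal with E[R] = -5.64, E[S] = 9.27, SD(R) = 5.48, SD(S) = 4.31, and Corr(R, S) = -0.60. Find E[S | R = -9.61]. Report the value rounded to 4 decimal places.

For a bivariate normal, E[S | R=x] = μ_S + ρ·(σ_S/σ_R)·(x − μ_R).
E[S | R=-9.61] = 9.27 + (-0.60)·(4.31/5.48)·(-9.61 − (-5.64)) = 9.27 + (-0.4719)·(-3.97) = 11.1434.

11.1434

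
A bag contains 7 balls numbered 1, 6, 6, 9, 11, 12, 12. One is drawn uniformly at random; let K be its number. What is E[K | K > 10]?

P(K > 10) = 3/7.
Σ over the event: 11·1/7 + 12·2/7 = 5.
E[K | K > 10] = (5) / (3/7) = 35/3.

35/3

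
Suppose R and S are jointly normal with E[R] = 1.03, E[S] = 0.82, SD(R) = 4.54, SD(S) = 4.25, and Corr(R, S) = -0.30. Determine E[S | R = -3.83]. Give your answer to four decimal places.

2.1849

For a bivariate normal, E[S | R=x] = μ_S + ρ·(σ_S/σ_R)·(x − μ_R).
E[S | R=-3.83] = 0.82 + (-0.30)·(4.25/4.54)·(-3.83 − (1.03)) = 0.82 + (-0.28084)·(-4.86) = 2.1849.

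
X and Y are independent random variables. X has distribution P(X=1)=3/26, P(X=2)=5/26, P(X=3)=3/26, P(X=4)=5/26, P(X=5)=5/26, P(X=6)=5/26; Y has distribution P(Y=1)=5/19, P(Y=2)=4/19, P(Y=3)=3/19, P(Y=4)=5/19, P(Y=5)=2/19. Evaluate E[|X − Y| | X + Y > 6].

P(X + Y > 6) = 123/247.
Summing |X−Y|·P(x,y) over outcomes with X + Y > 6 gives 39/38.
E[|X − Y| | X + Y > 6] = (39/38) / (123/247) = 169/82.

169/82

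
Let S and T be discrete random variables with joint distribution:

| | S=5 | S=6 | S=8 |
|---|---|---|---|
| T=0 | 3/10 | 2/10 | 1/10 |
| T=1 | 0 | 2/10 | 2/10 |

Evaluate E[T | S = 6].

P(S = 6) = 2/5.
Σ T·P over the event = 0·(2/10) + 1·(2/10) = 1/5.
E[T | S = 6] = (1/5) / (2/5) = 1/2.

1/2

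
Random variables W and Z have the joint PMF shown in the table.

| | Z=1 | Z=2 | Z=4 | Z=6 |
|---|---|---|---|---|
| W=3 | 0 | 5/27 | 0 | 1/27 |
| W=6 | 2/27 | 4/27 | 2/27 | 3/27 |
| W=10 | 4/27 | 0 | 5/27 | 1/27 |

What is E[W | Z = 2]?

13/3

P(Z = 2) = 1/3.
Summing W·P(W=x,Z=y) over the conditioning event gives 13/9.
E[W | Z = 2] = (13/9) / (1/3) = 13/3.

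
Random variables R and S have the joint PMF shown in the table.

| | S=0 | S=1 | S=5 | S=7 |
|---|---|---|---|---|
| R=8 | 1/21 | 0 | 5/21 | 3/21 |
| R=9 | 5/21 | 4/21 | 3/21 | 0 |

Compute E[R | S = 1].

9

P(S = 1) = 4/21.
Σ R·P over the event = 9·(4/21) = 12/7.
E[R | S = 1] = (12/7) / (4/21) = 9.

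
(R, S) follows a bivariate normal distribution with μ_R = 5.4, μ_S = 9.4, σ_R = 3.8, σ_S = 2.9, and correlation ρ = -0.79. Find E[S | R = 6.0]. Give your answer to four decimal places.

9.0383

For a bivariate normal, E[S | R=x] = μ_S + ρ·(σ_S/σ_R)·(x − μ_R).
E[S | R=6.0] = 9.4 + (-0.79)·(2.9/3.8)·(6.0 − (5.4)) = 9.4 + (-0.60289)·(0.6) = 9.0383.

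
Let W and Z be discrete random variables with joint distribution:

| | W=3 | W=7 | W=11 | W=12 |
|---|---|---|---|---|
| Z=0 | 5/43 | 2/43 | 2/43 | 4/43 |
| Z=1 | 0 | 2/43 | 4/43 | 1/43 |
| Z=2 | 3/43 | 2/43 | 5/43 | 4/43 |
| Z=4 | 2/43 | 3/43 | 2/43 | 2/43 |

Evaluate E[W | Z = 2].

9

P(Z = 2) = 14/43.
Σ W·P over the event = 3·(3/43) + 7·(2/43) + 11·(5/43) + 12·(4/43) = 126/43.
E[W | Z = 2] = (126/43) / (14/43) = 9.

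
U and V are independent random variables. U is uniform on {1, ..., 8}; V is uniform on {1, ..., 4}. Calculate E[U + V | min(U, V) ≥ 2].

8

P(min(U, V) ≥ 2) = 21/32.
Summing (U+V)·P(x,y) over outcomes with min(U, V) ≥ 2 gives 21/4.
E[U + V | min(U, V) ≥ 2] = (21/4) / (21/32) = 8.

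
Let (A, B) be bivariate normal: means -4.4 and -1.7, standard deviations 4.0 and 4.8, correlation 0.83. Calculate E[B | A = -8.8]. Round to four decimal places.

-6.0824

E[B | A=x] = μ_B + ρ(σ_B/σ_A)(x − μ_A) for jointly normal variables.
E[B | A=-8.8] = -1.7 + (0.83)·(4.8/4.0)·(-8.8 − (-4.4)) = -1.7 + (0.996)·(-4.4) = -6.0824.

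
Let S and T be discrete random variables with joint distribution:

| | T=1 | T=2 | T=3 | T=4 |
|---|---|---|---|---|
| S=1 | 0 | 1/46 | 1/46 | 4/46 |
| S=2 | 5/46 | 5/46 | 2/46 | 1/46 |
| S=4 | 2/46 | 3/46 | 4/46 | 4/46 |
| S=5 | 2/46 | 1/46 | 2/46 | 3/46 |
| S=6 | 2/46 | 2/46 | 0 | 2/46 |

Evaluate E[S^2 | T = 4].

219/14

P(T = 4) = 7/23.
Σ S^2·P over the event = 1·(4/46) + 4·(1/46) + 16·(4/46) + 25·(3/46) + 36·(2/46) = 219/46.
E[S^2 | T = 4] = (219/46) / (7/23) = 219/14.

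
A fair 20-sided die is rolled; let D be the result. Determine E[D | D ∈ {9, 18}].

P(D ∈ {9, 18}) = 1/10.
Σ over the event: 9·1/20 + 18·1/20 = 27/20.
E[D | D ∈ {9, 18}] = (27/20) / (1/10) = 27/2.

27/2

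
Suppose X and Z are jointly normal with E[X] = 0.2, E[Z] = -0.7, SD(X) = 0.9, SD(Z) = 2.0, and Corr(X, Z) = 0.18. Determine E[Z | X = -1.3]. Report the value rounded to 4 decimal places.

-1.3000

E[Z | X=x] = μ_Z + ρ(σ_Z/σ_X)(x − μ_X) for jointly normal variables.
E[Z | X=-1.3] = -0.7 + (0.18)·(2.0/0.9)·(-1.3 − (0.2)) = -0.7 + (0.4)·(-1.5) = -1.3000.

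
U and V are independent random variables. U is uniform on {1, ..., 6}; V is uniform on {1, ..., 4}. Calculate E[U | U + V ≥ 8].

Outcomes with U + V ≥ 8: (4,4), (5,3), (5,4), (6,2), (6,3), (6,4), each with probability 1/24.
E[U | U + V ≥ 8] = (4 + 5 + 5 + 6 + 6 + 6) / 6 = 16/3.

16/3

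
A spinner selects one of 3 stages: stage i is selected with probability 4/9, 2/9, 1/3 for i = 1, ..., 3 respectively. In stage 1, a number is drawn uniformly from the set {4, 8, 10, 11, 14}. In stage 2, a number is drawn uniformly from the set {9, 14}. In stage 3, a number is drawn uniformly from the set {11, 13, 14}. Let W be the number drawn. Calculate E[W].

493/45

E[W | stage 1] = (4+8+10+11+14)/5 = 47/5.
E[W | stage 2] = (9+14)/2 = 23/2.
E[W | stage 3] = (11+13+14)/3 = 38/3.
E[W] = (4/9)·(47/5) + (2/9)·(23/2) + (1/3)·(38/3) = 493/45.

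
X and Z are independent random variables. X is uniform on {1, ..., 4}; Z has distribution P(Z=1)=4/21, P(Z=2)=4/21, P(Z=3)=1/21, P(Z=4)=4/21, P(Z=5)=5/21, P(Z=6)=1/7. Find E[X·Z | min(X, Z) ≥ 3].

P(min(X, Z) ≥ 3) = 13/42.
Summing XZ·P(x,y) over outcomes with min(X, Z) ≥ 3 gives 31/6.
E[X·Z | min(X, Z) ≥ 3] = (31/6) / (13/42) = 217/13.

217/13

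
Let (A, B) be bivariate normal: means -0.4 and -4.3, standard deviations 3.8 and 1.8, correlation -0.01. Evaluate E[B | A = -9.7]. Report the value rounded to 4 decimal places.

For a bivariate normal, E[B | A=x] = μ_B + ρ·(σ_B/σ_A)·(x − μ_A).
E[B | A=-9.7] = -4.3 + (-0.01)·(1.8/3.8)·(-9.7 − (-0.4)) = -4.3 + (-0.0047368)·(-9.3) = -4.2559.

-4.2559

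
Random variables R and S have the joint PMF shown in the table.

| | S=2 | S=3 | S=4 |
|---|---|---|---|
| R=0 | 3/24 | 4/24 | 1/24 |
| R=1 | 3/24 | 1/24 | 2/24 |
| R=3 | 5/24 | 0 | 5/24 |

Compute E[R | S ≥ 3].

18/13

P(S ≥ 3) = 13/24.
Σ R·P over the event = 0·(4/24) + 0·(1/24) + 1·(1/24) + 1·(2/24) + 3·(5/24) = 3/4.
E[R | S ≥ 3] = (3/4) / (13/24) = 18/13.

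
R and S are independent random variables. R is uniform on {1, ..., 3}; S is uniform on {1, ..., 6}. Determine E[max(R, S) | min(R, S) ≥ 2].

41/10

Outcomes with min(R, S) ≥ 2: (2,2), (2,3), (2,4), (2,5), (2,6), (3,2), (3,3), (3,4), (3,5), (3,6), each with probability 1/18.
E[max(R, S) | min(R, S) ≥ 2] = (2 + 3 + 4 + 5 + 6 + 3 + 3 + 4 + 5 + 6) / 10 = 41/10.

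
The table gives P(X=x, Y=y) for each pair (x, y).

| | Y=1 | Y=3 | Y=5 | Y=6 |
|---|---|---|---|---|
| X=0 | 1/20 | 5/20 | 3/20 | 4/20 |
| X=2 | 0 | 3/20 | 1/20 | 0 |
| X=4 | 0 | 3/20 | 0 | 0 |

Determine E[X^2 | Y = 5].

1

P(Y = 5) = 1/5.
Σ X^2·P over the event = 0·(3/20) + 4·(1/20) = 1/5.
E[X^2 | Y = 5] = (1/5) / (1/5) = 1.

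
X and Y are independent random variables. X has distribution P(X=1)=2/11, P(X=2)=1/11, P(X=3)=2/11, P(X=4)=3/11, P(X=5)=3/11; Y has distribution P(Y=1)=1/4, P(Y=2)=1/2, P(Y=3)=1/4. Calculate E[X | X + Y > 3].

P(X + Y > 3) = 37/44.
Summing X·P(x,y) over outcomes with X + Y > 3 gives 35/11.
E[X | X + Y > 3] = (35/11) / (37/44) = 140/37.

140/37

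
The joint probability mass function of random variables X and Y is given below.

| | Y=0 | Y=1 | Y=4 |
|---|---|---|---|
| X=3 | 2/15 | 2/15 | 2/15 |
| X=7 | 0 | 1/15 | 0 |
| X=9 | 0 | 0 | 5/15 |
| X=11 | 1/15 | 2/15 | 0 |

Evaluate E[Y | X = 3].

P(X = 3) = 2/5.
Σ Y·P over the event = 0·(2/15) + 1·(2/15) + 4·(2/15) = 2/3.
E[Y | X = 3] = (2/3) / (2/5) = 5/3.

5/3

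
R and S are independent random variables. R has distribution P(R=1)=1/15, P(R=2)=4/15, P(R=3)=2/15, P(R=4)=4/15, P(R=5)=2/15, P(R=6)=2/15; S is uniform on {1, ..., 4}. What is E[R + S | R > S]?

115/18

P(R > S) = 3/5.
Summing (R+S)·P(x,y) over outcomes with R > S gives 23/6.
E[R + S | R > S] = (23/6) / (3/5) = 115/18.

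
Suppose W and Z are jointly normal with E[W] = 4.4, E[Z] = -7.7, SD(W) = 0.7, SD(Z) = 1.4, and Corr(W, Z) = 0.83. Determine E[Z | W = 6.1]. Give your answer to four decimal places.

For a bivariate normal, E[Z | W=x] = μ_Z + ρ·(σ_Z/σ_W)·(x − μ_W).
E[Z | W=6.1] = -7.7 + (0.83)·(1.4/0.7)·(6.1 − (4.4)) = -7.7 + (1.66)·(1.7) = -4.8780.

-4.8780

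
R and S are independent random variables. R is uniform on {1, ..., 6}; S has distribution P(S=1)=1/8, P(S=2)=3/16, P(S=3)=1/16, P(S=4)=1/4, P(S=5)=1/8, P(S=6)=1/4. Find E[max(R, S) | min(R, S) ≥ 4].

P(min(R, S) ≥ 4) = 5/16.
Summing max(R,S)·P(x,y) over outcomes with min(R, S) ≥ 4 gives 41/24.
E[max(R, S) | min(R, S) ≥ 4] = (41/24) / (5/16) = 82/15.

82/15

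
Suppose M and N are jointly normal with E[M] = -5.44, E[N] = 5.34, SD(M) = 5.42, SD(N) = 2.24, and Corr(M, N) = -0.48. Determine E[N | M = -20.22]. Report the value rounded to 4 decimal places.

For a bivariate normal, E[N | M=x] = μ_N + ρ·(σ_N/σ_M)·(x − μ_M).
E[N | M=-20.22] = 5.34 + (-0.48)·(2.24/5.42)·(-20.22 − (-5.44)) = 5.34 + (-0.198376)·(-14.78) = 8.2720.

8.2720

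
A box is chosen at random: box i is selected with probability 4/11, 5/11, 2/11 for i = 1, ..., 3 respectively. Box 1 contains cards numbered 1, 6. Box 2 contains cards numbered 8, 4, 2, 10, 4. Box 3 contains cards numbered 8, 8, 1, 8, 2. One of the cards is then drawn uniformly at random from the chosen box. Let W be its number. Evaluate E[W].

E[W | box 1] = (1+6)/2 = 7/2.
E[W | box 2] = (8+4+2+10+4)/5 = 28/5.
E[W | box 3] = (8+8+1+8+2)/5 = 27/5.
By the law of total expectation,
E[W] = (4/11)·(7/2) + (5/11)·(28/5) + (2/11)·(27/5) = 24/5.

24/5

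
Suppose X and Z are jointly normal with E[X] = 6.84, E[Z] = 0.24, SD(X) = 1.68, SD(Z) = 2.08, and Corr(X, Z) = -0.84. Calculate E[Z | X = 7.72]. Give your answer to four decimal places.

-0.6752

For a bivariate normal, E[Z | X=x] = μ_Z + ρ·(σ_Z/σ_X)·(x − μ_X).
E[Z | X=7.72] = 0.24 + (-0.84)·(2.08/1.68)·(7.72 − (6.84)) = 0.24 + (-1.04)·(0.88) = -0.6752.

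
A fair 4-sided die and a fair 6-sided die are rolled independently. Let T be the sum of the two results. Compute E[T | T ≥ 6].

52/7

P(T ≥ 6) = 7/12.
Σ over the event: 6·1/6 + 7·1/6 + 8·1/8 + 9·1/12 + 10·1/24 = 13/3.
E[T | T ≥ 6] = (13/3) / (7/12) = 52/7.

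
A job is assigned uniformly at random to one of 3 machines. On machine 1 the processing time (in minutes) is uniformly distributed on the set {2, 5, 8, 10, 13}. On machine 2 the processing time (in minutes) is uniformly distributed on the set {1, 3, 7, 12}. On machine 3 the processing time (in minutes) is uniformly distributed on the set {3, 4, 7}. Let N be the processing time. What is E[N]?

1081/180

E[N | machine 1] = (2+5+8+10+13)/5 = 38/5.
E[N | machine 2] = (1+3+7+12)/4 = 23/4.
E[N | machine 3] = (3+4+7)/3 = 14/3.
By the law of total expectation,
E[N] = (1/3)·(38/5) + (1/3)·(23/4) + (1/3)·(14/3) = 1081/180.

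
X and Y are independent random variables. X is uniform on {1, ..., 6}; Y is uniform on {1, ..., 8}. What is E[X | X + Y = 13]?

P(X + Y = 13) = 1/24.
Summing X·P(x,y) over outcomes with X + Y = 13 gives 11/48.
E[X | X + Y = 13] = (11/48) / (1/24) = 11/2.

11/2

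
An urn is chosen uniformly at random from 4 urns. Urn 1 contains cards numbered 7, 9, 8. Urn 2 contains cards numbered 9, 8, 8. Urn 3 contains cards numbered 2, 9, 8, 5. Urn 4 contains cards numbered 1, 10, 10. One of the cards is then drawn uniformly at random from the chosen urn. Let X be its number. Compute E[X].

22/3

E[X | urn 1] = (7+9+8)/3 = 8.
E[X | urn 2] = (9+8+8)/3 = 25/3.
E[X | urn 3] = (2+9+8+5)/4 = 6.
E[X | urn 4] = (1+10+10)/3 = 7.
By the law of total expectation,
E[X] = (1/4)·(8) + (1/4)·(25/3) + (1/4)·(6) + (1/4)·(7) = 22/3.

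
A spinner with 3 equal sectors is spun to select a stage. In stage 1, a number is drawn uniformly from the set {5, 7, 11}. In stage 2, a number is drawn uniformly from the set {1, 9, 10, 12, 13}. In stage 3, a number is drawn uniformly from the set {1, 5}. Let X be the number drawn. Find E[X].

59/9

E[X | stage 1] = (5+7+11)/3 = 23/3.
E[X | stage 2] = (1+9+10+12+13)/5 = 9.
E[X | stage 3] = (1+5)/2 = 3.
By the law of total expectation,
E[X] = (1/3)·(23/3) + (1/3)·(9) + (1/3)·(3) = 59/9.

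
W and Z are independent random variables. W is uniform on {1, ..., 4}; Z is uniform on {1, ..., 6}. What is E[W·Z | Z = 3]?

Outcomes with Z = 3: (1,3), (2,3), (3,3), (4,3), each with probability 1/24.
E[W·Z | Z = 3] = (3 + 6 + 9 + 12) / 4 = 15/2.

15/2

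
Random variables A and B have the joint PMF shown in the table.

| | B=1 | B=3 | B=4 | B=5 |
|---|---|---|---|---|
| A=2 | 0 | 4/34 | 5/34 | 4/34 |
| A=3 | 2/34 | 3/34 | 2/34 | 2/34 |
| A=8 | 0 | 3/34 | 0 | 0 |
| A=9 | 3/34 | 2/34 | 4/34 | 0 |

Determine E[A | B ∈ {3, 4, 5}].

P(B ∈ {3, 4, 5}) = 29/34.
Summing A·P(A=x,B=y) over the conditioning event gives 125/34.
E[A | B ∈ {3, 4, 5}] = (125/34) / (29/34) = 125/29.

125/29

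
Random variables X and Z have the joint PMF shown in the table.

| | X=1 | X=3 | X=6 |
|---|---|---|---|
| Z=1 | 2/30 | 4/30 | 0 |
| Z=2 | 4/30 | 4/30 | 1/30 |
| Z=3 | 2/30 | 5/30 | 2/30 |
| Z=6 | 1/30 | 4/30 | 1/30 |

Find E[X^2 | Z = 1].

P(Z = 1) = 1/5.
Summing X^2·P(X=x,Z=y) over the conditioning event gives 19/15.
E[X^2 | Z = 1] = (19/15) / (1/5) = 19/3.

19/3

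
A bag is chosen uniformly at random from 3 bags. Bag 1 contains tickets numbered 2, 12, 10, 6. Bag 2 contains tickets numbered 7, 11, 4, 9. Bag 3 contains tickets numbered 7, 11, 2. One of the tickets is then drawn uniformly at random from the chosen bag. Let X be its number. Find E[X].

263/36

E[X | bag 1] = (2+12+10+6)/4 = 15/2.
E[X | bag 2] = (7+11+4+9)/4 = 31/4.
E[X | bag 3] = (7+11+2)/3 = 20/3.
By the law of total expectation,
E[X] = (1/3)·(15/2) + (1/3)·(31/4) + (1/3)·(20/3) = 263/36.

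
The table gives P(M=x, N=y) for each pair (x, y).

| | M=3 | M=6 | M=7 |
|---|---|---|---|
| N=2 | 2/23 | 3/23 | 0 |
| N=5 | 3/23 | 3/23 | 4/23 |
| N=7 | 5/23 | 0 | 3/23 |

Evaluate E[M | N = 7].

9/2

P(N = 7) = 8/23.
Σ M·P over the event = 3·(5/23) + 7·(3/23) = 36/23.
E[M | N = 7] = (36/23) / (8/23) = 9/2.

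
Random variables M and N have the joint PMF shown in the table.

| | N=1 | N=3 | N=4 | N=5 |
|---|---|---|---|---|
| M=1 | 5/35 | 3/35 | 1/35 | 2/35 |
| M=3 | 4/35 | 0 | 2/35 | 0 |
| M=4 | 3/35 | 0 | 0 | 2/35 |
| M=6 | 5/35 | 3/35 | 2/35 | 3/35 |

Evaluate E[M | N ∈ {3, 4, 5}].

P(N ∈ {3, 4, 5}) = 18/35.
Σ M·P over the event = 1·(3/35) + 1·(1/35) + 1·(2/35) + 3·(2/35) + 4·(2/35) + 6·(3/35) + 6·(2/35) + 6·(3/35) = 68/35.
E[M | N ∈ {3, 4, 5}] = (68/35) / (18/35) = 34/9.

34/9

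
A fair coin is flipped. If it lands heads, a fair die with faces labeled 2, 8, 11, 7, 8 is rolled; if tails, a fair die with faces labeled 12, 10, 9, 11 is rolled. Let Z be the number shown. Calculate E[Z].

177/20

E[Z | heads] = (2+8+11+7+8)/5 = 36/5.
E[Z | tails] = (12+10+9+11)/4 = 21/2.
By the law of total expectation,
E[Z] = (1/2)·(36/5) + (1/2)·(21/2) = 177/20.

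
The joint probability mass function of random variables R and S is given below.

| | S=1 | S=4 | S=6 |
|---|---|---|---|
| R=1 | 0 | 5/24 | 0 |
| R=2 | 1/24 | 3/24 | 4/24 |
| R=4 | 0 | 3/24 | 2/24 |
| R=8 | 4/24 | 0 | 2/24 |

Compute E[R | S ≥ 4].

P(S ≥ 4) = 19/24.
Summing R·P(R=x,S=y) over the conditioning event gives 55/24.
E[R | S ≥ 4] = (55/24) / (19/24) = 55/19.

55/19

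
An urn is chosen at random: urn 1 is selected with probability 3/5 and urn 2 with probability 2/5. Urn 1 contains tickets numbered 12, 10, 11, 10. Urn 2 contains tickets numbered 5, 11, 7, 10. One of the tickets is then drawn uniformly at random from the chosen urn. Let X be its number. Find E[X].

E[X | urn 1] = (12+10+11+10)/4 = 43/4.
E[X | urn 2] = (5+11+7+10)/4 = 33/4.
By the law of total expectation,
E[X] = (3/5)·(43/4) + (2/5)·(33/4) = 39/4.

39/4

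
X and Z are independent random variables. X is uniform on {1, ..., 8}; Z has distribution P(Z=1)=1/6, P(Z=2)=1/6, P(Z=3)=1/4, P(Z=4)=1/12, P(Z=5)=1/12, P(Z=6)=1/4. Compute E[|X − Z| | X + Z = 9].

P(X + Z = 9) = 1/8.
Summing |X−Z|·P(x,y) over outcomes with X + Z = 9 gives 11/24.
E[|X − Z| | X + Z = 9] = (11/24) / (1/8) = 11/3.

11/3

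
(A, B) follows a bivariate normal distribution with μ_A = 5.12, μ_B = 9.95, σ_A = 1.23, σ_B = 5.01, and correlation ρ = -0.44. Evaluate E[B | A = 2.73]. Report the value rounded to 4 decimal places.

The regression of B on A has slope ρ·σ_B/σ_A and passes through (μ_A, μ_B).
E[B | A=2.73] = 9.95 + (-0.44)·(5.01/1.23)·(2.73 − (5.12)) = 9.95 + (-1.792195)·(-2.39) = 14.2333.

14.2333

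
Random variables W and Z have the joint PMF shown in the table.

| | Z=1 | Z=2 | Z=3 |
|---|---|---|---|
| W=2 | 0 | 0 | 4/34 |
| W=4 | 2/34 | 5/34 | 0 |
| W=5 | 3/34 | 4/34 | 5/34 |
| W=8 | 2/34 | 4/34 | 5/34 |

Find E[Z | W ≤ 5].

50/23

P(W ≤ 5) = 23/34.
Σ Z·P over the event = 3·(4/34) + 1·(2/34) + 2·(5/34) + 1·(3/34) + 2·(4/34) + 3·(5/34) = 25/17.
E[Z | W ≤ 5] = (25/17) / (23/34) = 50/23.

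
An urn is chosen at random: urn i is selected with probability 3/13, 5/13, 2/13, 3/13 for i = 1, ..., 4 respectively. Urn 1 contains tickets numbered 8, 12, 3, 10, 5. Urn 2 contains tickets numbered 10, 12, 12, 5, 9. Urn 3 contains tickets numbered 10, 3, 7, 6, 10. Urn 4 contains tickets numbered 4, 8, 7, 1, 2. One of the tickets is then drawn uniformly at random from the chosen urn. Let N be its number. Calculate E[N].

E[N | urn 1] = (8+12+3+10+5)/5 = 38/5.
E[N | urn 2] = (10+12+12+5+9)/5 = 48/5.
E[N | urn 3] = (10+3+7+6+10)/5 = 36/5.
E[N | urn 4] = (4+8+7+1+2)/5 = 22/5.
E[N] = (3/13)·(38/5) + (5/13)·(48/5) + (2/13)·(36/5) + (3/13)·(22/5) = 492/65.

492/65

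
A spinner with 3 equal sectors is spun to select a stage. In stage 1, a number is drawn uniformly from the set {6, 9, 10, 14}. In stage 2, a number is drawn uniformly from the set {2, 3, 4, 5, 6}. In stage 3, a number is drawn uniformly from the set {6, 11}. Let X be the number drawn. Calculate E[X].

E[X | stage 1] = (6+9+10+14)/4 = 39/4.
E[X | stage 2] = (2+3+4+5+6)/5 = 4.
E[X | stage 3] = (6+11)/2 = 17/2.
By the law of total expectation,
E[X] = (1/3)·(39/4) + (1/3)·(4) + (1/3)·(17/2) = 89/12.

89/12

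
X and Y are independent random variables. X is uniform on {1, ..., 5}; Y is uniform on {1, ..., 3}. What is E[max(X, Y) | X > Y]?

Outcomes with X > Y: (2,1), (3,1), (3,2), (4,1), (4,2), (4,3), (5,1), (5,2), (5,3), each with probability 1/15.
E[max(X, Y) | X > Y] = (2 + 3 + 3 + 4 + 4 + 4 + 5 + 5 + 5) / 9 = 35/9.

35/9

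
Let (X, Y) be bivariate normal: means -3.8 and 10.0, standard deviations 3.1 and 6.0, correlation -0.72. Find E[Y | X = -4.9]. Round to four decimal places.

For a bivariate normal, E[Y | X=x] = μ_Y + ρ·(σ_Y/σ_X)·(x − μ_X).
E[Y | X=-4.9] = 10.0 + (-0.72)·(6.0/3.1)·(-4.9 − (-3.8)) = 10.0 + (-1.3935)·(-1.1) = 11.5329.

11.5329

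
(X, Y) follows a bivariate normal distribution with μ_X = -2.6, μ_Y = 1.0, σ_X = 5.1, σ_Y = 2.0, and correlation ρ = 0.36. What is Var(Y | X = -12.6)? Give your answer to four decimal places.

Var(Y | X=x) = (1 − ρ²)·σ_Y².
Var(Y | X=-12.6) = (2.0)²·(1 − (0.36)²) = 4·0.8704 = 3.4816.

3.4816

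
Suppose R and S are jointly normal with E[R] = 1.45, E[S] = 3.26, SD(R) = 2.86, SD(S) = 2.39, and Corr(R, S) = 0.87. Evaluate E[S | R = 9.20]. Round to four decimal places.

8.8945

E[S | R=x] = μ_S + ρ(σ_S/σ_R)(x − μ_R) for jointly normal variables.
E[S | R=9.20] = 3.26 + (0.87)·(2.39/2.86)·(9.20 − (1.45)) = 3.26 + (0.72703)·(7.75) = 8.8945.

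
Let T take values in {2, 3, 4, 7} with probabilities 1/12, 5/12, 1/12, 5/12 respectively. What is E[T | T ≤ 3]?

P(T ≤ 3) = 1/2.
Σ over the event: 2·1/12 + 3·5/12 = 17/12.
E[T | T ≤ 3] = (17/12) / (1/2) = 17/6.

17/6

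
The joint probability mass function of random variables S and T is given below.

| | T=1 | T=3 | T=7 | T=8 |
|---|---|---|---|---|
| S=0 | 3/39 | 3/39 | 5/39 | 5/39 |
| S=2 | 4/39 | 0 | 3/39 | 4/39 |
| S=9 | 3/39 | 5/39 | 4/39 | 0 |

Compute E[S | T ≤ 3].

P(T ≤ 3) = 6/13.
Σ S·P over the event = 0·(3/39) + 0·(3/39) + 2·(4/39) + 9·(3/39) + 9·(5/39) = 80/39.
E[S | T ≤ 3] = (80/39) / (6/13) = 40/9.

40/9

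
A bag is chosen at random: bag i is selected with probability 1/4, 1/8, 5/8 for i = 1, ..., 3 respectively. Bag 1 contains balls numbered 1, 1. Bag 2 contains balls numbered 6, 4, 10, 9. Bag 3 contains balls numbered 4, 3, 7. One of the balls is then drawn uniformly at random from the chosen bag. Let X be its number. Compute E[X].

E[X | bag 1] = (1+1)/2 = 1.
E[X | bag 2] = (6+4+10+9)/4 = 29/4.
E[X | bag 3] = (4+3+7)/3 = 14/3.
By the law of total expectation,
E[X] = (1/4)·(1) + (1/8)·(29/4) + (5/8)·(14/3) = 391/96.

391/96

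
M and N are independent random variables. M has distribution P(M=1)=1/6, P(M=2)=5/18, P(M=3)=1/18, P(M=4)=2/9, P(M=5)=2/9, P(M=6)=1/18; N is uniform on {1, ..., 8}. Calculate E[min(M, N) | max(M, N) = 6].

P(max(M, N) = 6) = 23/144.
Summing min(M,N)·P(x,y) over outcomes with max(M, N) = 6 gives 73/144.
E[min(M, N) | max(M, N) = 6] = (73/144) / (23/144) = 73/23.

73/23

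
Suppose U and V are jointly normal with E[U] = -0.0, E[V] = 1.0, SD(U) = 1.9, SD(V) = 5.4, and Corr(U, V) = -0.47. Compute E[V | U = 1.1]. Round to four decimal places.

The regression of V on U has slope ρ·σ_V/σ_U and passes through (μ_U, μ_V).
E[V | U=1.1] = 1.0 + (-0.47)·(5.4/1.9)·(1.1 − (-0.0)) = 1.0 + (-1.3358)·(1.1) = -0.4694.

-0.4694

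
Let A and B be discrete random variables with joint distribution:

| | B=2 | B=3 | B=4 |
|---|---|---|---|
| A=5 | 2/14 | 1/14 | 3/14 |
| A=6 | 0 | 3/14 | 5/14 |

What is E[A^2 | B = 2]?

P(B = 2) = 1/7.
Summing A^2·P(A=x,B=y) over the conditioning event gives 25/7.
E[A^2 | B = 2] = (25/7) / (1/7) = 25.

25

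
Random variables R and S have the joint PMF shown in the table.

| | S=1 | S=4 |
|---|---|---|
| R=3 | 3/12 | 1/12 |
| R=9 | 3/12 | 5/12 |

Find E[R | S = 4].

P(S = 4) = 1/2.
Summing R·P(R=x,S=y) over the conditioning event gives 4.
E[R | S = 4] = (4) / (1/2) = 8.

8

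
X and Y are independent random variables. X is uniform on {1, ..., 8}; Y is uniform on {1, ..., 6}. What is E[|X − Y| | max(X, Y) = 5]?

20/9

P(max(X, Y) = 5) = 3/16.
Summing |X−Y|·P(x,y) over outcomes with max(X, Y) = 5 gives 5/12.
E[|X − Y| | max(X, Y) = 5] = (5/12) / (3/16) = 20/9.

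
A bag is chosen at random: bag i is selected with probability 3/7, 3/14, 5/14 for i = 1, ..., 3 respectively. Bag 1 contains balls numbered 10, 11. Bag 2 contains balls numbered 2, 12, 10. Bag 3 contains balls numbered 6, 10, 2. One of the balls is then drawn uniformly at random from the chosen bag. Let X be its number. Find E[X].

E[X | bag 1] = (10+11)/2 = 21/2.
E[X | bag 2] = (2+12+10)/3 = 8.
E[X | bag 3] = (6+10+2)/3 = 6.
E[X] = (3/7)·(21/2) + (3/14)·(8) + (5/14)·(6) = 117/14.

117/14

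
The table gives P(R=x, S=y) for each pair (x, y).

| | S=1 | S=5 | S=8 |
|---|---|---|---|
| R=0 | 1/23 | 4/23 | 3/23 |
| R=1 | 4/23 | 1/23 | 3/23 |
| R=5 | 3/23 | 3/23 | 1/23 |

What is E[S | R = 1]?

33/8

P(R = 1) = 8/23.
Σ S·P over the event = 1·(4/23) + 5·(1/23) + 8·(3/23) = 33/23.
E[S | R = 1] = (33/23) / (8/23) = 33/8.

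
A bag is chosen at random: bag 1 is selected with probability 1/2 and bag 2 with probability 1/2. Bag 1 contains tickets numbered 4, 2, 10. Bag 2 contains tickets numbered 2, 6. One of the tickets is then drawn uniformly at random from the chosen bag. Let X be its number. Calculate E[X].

14/3

E[X | bag 1] = (4+2+10)/3 = 16/3.
E[X | bag 2] = (2+6)/2 = 4.
By the law of total expectation,
E[X] = (1/2)·(16/3) + (1/2)·(4) = 14/3.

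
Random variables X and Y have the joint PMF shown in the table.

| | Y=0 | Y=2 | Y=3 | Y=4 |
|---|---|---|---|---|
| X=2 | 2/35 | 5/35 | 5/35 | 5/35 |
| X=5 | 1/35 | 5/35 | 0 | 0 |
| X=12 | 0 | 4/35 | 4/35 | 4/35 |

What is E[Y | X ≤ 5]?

P(X ≤ 5) = 23/35.
Σ Y·P over the event = 0·(2/35) + 2·(5/35) + 3·(5/35) + 4·(5/35) + 0·(1/35) + 2·(5/35) = 11/7.
E[Y | X ≤ 5] = (11/7) / (23/35) = 55/23.

55/23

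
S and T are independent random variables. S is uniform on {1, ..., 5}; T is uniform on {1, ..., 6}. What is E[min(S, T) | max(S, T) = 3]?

Outcomes with max(S, T) = 3: (1,3), (2,3), (3,1), (3,2), (3,3), each with probability 1/30.
E[min(S, T) | max(S, T) = 3] = (1 + 2 + 1 + 2 + 3) / 5 = 9/5.

9/5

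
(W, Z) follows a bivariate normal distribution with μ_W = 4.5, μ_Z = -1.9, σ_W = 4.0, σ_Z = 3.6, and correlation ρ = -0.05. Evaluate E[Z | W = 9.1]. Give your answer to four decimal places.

The regression of Z on W has slope ρ·σ_Z/σ_W and passes through (μ_W, μ_Z).
E[Z | W=9.1] = -1.9 + (-0.05)·(3.6/4.0)·(9.1 − (4.5)) = -1.9 + (-0.045)·(4.6) = -2.1070.

-2.1070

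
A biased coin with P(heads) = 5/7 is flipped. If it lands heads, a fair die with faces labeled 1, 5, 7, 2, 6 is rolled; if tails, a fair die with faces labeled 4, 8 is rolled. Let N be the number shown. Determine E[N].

E[N | heads] = (1+5+7+2+6)/5 = 21/5.
E[N | tails] = (4+8)/2 = 6.
E[N] = (5/7)·(21/5) + (2/7)·(6) = 33/7.

33/7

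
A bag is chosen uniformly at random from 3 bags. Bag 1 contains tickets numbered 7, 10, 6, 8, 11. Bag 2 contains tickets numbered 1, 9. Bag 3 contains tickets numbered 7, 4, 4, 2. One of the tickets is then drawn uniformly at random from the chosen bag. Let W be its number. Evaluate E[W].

353/60

E[W | bag 1] = (7+10+6+8+11)/5 = 42/5.
E[W | bag 2] = (1+9)/2 = 5.
E[W | bag 3] = (7+4+4+2)/4 = 17/4.
By the law of total expectation,
E[W] = (1/3)·(42/5) + (1/3)·(5) + (1/3)·(17/4) = 353/60.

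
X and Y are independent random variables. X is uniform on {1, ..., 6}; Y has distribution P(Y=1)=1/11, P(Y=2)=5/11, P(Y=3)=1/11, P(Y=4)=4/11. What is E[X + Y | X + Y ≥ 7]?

P(X + Y ≥ 7) = 5/11.
Summing (X+Y)·P(x,y) over outcomes with X + Y ≥ 7 gives 11/3.
E[X + Y | X + Y ≥ 7] = (11/3) / (5/11) = 121/15.

121/15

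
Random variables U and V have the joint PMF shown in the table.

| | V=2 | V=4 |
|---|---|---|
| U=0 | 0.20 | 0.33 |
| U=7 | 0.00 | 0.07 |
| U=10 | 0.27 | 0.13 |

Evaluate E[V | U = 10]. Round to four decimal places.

2.6500

P(U = 10) = 0.40.
Summing V·P(U=x,V=y) over the conditioning event gives 1.06.
E[V | U = 10] = (1.06) / (0.40) = 2.6500.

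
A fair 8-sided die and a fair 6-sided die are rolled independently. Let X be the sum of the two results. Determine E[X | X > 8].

32/3

P(X > 8) = 7/16.
Σ over the event: 9·1/8 + 10·5/48 + 11·1/12 + 12·1/16 + 13·1/24 + 14·1/48 = 14/3.
E[X | X > 8] = (14/3) / (7/16) = 32/3.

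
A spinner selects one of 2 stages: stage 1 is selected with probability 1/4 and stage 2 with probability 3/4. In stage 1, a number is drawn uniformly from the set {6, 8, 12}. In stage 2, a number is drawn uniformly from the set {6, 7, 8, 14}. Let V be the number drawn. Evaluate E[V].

419/48

E[V | stage 1] = (6+8+12)/3 = 26/3.
E[V | stage 2] = (6+7+8+14)/4 = 35/4.
E[V] = (1/4)·(26/3) + (3/4)·(35/4) = 419/48.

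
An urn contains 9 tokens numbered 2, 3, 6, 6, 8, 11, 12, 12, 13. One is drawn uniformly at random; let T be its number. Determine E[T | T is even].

P(T is even) = 2/3.
Σ over the event: 2·1/9 + 6·2/9 + 8·1/9 + 12·2/9 = 46/9.
E[T | T is even] = (46/9) / (2/3) = 23/3.

23/3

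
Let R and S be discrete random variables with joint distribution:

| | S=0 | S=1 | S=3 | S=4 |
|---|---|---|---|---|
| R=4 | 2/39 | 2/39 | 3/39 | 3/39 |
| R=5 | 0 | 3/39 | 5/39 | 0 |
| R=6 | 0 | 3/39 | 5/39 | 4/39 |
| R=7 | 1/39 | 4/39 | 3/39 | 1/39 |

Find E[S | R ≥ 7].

17/9

P(R ≥ 7) = 3/13.
Σ S·P over the event = 0·(1/39) + 1·(4/39) + 3·(3/39) + 4·(1/39) = 17/39.
E[S | R ≥ 7] = (17/39) / (3/13) = 17/9.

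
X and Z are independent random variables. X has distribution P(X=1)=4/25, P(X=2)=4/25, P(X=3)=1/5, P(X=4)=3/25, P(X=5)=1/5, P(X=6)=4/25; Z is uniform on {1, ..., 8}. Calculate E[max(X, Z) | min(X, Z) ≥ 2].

P(min(X, Z) ≥ 2) = 147/200.
Summing max(X,Z)·P(x,y) over outcomes with min(X, Z) ≥ 2 gives 819/200.
E[max(X, Z) | min(X, Z) ≥ 2] = (819/200) / (147/200) = 39/7.

39/7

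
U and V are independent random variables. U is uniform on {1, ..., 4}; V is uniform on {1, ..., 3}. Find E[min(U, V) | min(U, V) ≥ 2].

Outcomes with min(U, V) ≥ 2: (2,2), (2,3), (3,2), (3,3), (4,2), (4,3), each with probability 1/12.
E[min(U, V) | min(U, V) ≥ 2] = (2 + 2 + 2 + 3 + 2 + 3) / 6 = 7/3.

7/3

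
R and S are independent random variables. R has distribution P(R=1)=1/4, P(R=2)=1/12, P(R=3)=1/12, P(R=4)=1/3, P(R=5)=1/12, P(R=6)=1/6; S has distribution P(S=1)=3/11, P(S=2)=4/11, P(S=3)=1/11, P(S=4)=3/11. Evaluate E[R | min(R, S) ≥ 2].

P(min(R, S) ≥ 2) = 6/11.
Summing R·P(x,y) over outcomes with min(R, S) ≥ 2 gives 76/33.
E[R | min(R, S) ≥ 2] = (76/33) / (6/11) = 38/9.

38/9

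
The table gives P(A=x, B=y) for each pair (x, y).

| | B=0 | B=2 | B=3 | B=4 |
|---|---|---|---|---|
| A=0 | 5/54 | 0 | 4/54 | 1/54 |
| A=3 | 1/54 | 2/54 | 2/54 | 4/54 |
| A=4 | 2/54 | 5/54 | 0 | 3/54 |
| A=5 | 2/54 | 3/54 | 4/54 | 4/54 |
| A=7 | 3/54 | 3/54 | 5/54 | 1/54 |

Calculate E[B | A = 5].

34/13

P(A = 5) = 13/54.
Σ B·P over the event = 0·(2/54) + 2·(3/54) + 3·(4/54) + 4·(4/54) = 17/27.
E[B | A = 5] = (17/27) / (13/54) = 34/13.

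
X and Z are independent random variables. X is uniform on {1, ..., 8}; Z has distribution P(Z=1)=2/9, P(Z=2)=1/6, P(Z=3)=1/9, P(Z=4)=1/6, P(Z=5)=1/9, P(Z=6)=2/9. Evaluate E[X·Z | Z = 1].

9/2

P(Z = 1) = 2/9.
Summing XZ·P(x,y) over outcomes with Z = 1 gives 1.
E[X·Z | Z = 1] = (1) / (2/9) = 9/2.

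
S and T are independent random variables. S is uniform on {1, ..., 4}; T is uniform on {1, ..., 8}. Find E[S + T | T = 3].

11/2

Outcomes with T = 3: (1,3), (2,3), (3,3), (4,3), each with probability 1/32.
E[S + T | T = 3] = (4 + 5 + 6 + 7) / 4 = 11/2.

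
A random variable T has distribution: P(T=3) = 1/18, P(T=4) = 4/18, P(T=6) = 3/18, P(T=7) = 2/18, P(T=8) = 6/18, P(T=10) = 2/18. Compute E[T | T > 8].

P(T > 8) = 1/9.
Σ over the event: 10·1/9 = 10/9.
E[T | T > 8] = (10/9) / (1/9) = 10.

10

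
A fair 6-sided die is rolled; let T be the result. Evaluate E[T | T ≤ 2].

3/2

Given T ≤ 2, T is equally likely to be any of {1, 2}.
E[T | T ≤ 2] = (1 + 2) / 2 = 3/2.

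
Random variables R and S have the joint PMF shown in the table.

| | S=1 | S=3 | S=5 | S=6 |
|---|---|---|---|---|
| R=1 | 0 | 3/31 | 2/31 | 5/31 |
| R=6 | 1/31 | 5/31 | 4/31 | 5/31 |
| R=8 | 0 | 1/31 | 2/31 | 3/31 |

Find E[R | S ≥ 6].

59/13

P(S ≥ 6) = 13/31.
Summing R·P(R=x,S=y) over the conditioning event gives 59/31.
E[R | S ≥ 6] = (59/31) / (13/31) = 59/13.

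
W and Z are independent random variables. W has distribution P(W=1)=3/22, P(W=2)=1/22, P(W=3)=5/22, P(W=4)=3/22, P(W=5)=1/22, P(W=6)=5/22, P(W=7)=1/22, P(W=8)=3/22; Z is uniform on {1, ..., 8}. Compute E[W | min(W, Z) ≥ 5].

P(min(W, Z) ≥ 5) = 5/22.
Summing W·P(x,y) over outcomes with min(W, Z) ≥ 5 gives 3/2.
E[W | min(W, Z) ≥ 5] = (3/2) / (5/22) = 33/5.

33/5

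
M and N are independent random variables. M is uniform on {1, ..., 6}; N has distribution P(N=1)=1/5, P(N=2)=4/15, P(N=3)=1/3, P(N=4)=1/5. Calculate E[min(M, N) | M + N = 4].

P(M + N = 4) = 2/15.
Summing min(M,N)·P(x,y) over outcomes with M + N = 4 gives 8/45.
E[min(M, N) | M + N = 4] = (8/45) / (2/15) = 4/3.

4/3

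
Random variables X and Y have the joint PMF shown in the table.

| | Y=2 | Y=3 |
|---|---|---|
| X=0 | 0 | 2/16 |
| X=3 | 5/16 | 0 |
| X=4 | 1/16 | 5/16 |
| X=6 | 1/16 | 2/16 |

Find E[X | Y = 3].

32/9

P(Y = 3) = 9/16.
Summing X·P(X=x,Y=y) over the conditioning event gives 2.
E[X | Y = 3] = (2) / (9/16) = 32/9.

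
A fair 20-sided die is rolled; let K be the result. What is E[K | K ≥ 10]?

Given K ≥ 10, K is equally likely to be any of {10, 11, 12, 13, 14, 15, 16, 17, 18, 19, 20}.
E[K | K ≥ 10] = (10 + 11 + 12 + 13 + 14 + 15 + 16 + 17 + 18 + 19 + 20) / 11 = 15.

15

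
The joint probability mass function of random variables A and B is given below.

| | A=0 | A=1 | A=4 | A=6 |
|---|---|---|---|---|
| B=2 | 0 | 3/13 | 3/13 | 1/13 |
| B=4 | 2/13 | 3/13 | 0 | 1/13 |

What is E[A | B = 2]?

P(B = 2) = 7/13.
Σ A·P over the event = 1·(3/13) + 4·(3/13) + 6·(1/13) = 21/13.
E[A | B = 2] = (21/13) / (7/13) = 3.

3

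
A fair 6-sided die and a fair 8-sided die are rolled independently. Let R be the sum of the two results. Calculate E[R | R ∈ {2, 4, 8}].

31/5

P(R ∈ {2, 4, 8}) = 5/24.
Σ over the event: 2·1/48 + 4·1/16 + 8·1/8 = 31/24.
E[R | R ∈ {2, 4, 8}] = (31/24) / (5/24) = 31/5.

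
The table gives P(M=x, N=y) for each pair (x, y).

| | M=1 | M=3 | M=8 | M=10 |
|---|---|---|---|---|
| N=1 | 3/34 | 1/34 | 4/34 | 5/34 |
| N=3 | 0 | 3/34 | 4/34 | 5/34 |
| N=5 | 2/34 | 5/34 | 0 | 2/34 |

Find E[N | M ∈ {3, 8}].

P(M ∈ {3, 8}) = 1/2.
Σ N·P over the event = 1·(1/34) + 3·(3/34) + 5·(5/34) + 1·(4/34) + 3·(4/34) = 3/2.
E[N | M ∈ {3, 8}] = (3/2) / (1/2) = 3.

3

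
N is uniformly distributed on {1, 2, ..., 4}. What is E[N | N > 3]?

4

Given N > 3, N is equally likely to be any of {4}.
E[N | N > 3] = (4) / 1 = 4.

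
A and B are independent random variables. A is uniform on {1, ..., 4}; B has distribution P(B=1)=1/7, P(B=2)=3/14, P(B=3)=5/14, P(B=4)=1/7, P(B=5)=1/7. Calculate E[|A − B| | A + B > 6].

P(A + B > 6) = 15/56.
Summing |A−B|·P(x,y) over outcomes with A + B > 6 gives 19/56.
E[|A − B| | A + B > 6] = (19/56) / (15/56) = 19/15.

19/15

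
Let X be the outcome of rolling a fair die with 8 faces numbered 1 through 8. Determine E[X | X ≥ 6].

7

Given X ≥ 6, X is equally likely to be any of {6, 7, 8}.
E[X | X ≥ 6] = (6 + 7 + 8) / 3 = 7.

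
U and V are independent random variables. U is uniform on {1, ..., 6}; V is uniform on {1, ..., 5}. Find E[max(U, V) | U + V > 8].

11/2

Outcomes with U + V > 8: (4,5), (5,4), (5,5), (6,3), (6,4), (6,5), each with probability 1/30.
E[max(U, V) | U + V > 8] = (5 + 5 + 5 + 6 + 6 + 6) / 6 = 11/2.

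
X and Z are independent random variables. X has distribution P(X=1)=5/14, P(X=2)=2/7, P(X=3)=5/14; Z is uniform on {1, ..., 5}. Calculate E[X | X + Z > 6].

19/7

P(X + Z > 6) = 1/5.
Summing X·P(x,y) over outcomes with X + Z > 6 gives 19/35.
E[X | X + Z > 6] = (19/35) / (1/5) = 19/7.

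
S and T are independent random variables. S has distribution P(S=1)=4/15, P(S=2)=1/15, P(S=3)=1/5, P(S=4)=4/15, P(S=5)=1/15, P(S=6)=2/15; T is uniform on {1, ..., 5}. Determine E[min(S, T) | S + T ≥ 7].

36/11

P(S + T ≥ 7) = 11/25.
Summing min(S,T)·P(x,y) over outcomes with S + T ≥ 7 gives 36/25.
E[min(S, T) | S + T ≥ 7] = (36/25) / (11/25) = 36/11.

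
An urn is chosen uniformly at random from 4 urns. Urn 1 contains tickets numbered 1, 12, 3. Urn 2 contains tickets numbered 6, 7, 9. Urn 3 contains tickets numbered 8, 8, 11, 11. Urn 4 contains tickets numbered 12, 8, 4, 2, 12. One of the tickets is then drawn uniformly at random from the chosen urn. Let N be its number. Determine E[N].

893/120

E[N | urn 1] = (1+12+3)/3 = 16/3.
E[N | urn 2] = (6+7+9)/3 = 22/3.
E[N | urn 3] = (8+8+11+11)/4 = 19/2.
E[N | urn 4] = (12+8+4+2+12)/5 = 38/5.
By the law of total expectation,
E[N] = (1/4)·(16/3) + (1/4)·(22/3) + (1/4)·(19/2) + (1/4)·(38/5) = 893/120.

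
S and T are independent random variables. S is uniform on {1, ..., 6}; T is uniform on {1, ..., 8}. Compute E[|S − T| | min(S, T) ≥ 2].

P(min(S, T) ≥ 2) = 35/48.
Summing |S−T|·P(x,y) over outcomes with min(S, T) ≥ 2 gives 25/16.
E[|S − T| | min(S, T) ≥ 2] = (25/16) / (35/48) = 15/7.

15/7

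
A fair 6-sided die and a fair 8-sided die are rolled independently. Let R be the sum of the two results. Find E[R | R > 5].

P(R > 5) = 19/24.
E[R | R > 5] = (43/6) / (19/24) = 172/19.

172/19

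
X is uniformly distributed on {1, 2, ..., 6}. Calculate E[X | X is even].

Given X is even, X is equally likely to be any of {2, 4, 6}.
E[X | X is even] = (2 + 4 + 6) / 3 = 4.

4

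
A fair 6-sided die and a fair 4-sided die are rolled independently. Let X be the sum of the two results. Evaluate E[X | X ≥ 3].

P(X ≥ 3) = 23/24.
Σ over the event: 3·1/12 + 4·1/8 + 5·1/6 + 6·1/6 + 7·1/6 + 8·1/8 + 9·1/12 + 10·1/24 = 71/12.
E[X | X ≥ 3] = (71/12) / (23/24) = 142/23.

142/23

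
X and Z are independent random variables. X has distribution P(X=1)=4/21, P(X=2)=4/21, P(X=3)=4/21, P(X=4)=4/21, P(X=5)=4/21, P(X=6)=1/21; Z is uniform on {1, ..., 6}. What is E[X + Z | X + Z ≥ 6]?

P(X + Z ≥ 6) = 43/63.
Summing (X+Z)·P(x,y) over outcomes with X + Z ≥ 6 gives 677/126.
E[X + Z | X + Z ≥ 6] = (677/126) / (43/63) = 677/86.

677/86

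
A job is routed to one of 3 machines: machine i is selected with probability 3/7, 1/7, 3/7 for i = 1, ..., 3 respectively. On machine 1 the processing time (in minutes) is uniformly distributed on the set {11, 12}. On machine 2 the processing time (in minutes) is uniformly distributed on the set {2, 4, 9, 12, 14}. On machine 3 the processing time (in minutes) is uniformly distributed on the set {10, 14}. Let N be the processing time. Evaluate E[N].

E[N | machine 1] = (11+12)/2 = 23/2.
E[N | machine 2] = (2+4+9+12+14)/5 = 41/5.
E[N | machine 3] = (10+14)/2 = 12.
E[N] = (3/7)·(23/2) + (1/7)·(41/5) + (3/7)·(12) = 787/70.

787/70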